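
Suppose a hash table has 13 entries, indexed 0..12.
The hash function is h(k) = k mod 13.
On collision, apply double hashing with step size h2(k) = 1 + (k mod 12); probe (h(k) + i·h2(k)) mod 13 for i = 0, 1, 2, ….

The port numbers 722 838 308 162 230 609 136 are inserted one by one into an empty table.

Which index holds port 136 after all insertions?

3

722: h=7 -> slot 7
838: h=6 -> slot 6
308: h=9 -> slot 9
162: h=6, h2=7, probe 6,0 -> slot 0
230: h=9, h2=3, probe 9,12 -> slot 12
609: h=11 -> slot 11
136: h=6, h2=5, probe 6,11,3 -> slot 3
Table: [162, _, _, 136, _, _, 838, 722, _, 308, _, 609, 230]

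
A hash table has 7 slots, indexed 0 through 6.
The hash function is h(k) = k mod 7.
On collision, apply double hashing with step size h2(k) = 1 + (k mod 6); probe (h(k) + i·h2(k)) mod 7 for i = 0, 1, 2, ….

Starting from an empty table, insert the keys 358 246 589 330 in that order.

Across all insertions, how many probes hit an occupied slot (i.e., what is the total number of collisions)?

358 hashes to 1; slot 1 is free → place at 1.
246 hashes to 1, h2=1; 1 taken → place at 2.
589 hashes to 1, h2=2; 1 taken → place at 3.
330 hashes to 1, h2=1; 1,2,3 taken → place at 4.
Table: [_, 358, 246, 589, 330, _, _]

5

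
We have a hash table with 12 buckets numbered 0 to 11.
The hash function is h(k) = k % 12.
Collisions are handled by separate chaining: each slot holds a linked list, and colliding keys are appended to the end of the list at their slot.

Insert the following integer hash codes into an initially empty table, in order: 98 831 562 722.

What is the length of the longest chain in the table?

98 -> bucket 2
831 -> bucket 3
562 -> bucket 10
722 -> bucket 2 (collision)
Final buckets:
0: ∅
1: ∅
2: 98 -> 722
3: 831
4: ∅
5: ∅
6: ∅
7: ∅
8: ∅
9: ∅
10: 562
11: ∅

2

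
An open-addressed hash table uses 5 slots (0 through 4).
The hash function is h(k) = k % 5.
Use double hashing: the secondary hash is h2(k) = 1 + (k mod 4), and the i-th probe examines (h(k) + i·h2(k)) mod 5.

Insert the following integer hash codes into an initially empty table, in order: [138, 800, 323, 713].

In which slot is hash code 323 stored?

138: h=3 => slot 3
800: h=0 => slot 0
323: h=3, h2=4, probe 3,2 => slot 2
713: h=3, h2=2, probe 3,0,2,4 => slot 4
Table: [800, —, 323, 138, 713]

2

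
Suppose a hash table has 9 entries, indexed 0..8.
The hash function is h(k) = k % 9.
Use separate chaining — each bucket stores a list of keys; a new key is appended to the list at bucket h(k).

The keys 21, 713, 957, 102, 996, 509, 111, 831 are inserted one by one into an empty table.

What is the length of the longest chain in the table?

5

21 → bucket 3
713 → bucket 2
957 → bucket 3 (collision)
102 → bucket 3 (collision)
996 → bucket 6
509 → bucket 5
111 → bucket 3 (collision)
831 → bucket 3 (collision)
Final buckets:
0: .
1: .
2: 713
3: 21 -> 957 -> 102 -> 111 -> 831
4: .
5: 509
6: 996
7: .
8: .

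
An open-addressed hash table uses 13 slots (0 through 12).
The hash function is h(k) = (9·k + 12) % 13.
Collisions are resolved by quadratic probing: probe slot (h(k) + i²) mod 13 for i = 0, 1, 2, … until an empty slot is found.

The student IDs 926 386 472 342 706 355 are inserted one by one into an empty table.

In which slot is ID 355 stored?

Insert 926: h=0, slot 0 empty -> index 0.
Insert 386: h=2, slot 2 empty -> index 2.
Insert 472: h=9, slot 9 empty -> index 9.
Insert 342: h=9, slot 9 occupied -> index 10.
Insert 706: h=9, slots 9,10,0 occupied -> index 5.
Insert 355: h=9, slots 9,10,0,5 occupied -> index 12.
Table: [926, -, 386, -, -, 706, -, -, -, 472, 342, -, 355]

12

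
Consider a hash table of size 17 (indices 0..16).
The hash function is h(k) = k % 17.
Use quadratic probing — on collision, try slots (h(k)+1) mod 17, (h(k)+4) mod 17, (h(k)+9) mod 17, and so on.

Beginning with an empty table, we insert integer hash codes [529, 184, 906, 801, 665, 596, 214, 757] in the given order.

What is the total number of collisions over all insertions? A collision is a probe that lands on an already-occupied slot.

Insert 529: h=2, slot 2 empty -> index 2.
Insert 184: h=14, slot 14 empty -> index 14.
Insert 906: h=5, slot 5 empty -> index 5.
Insert 801: h=2, slot 2 occupied -> index 3.
Insert 665: h=2, slots 2,3 occupied -> index 6.
Insert 596: h=1, slot 1 empty -> index 1.
Insert 214: h=10, slot 10 empty -> index 10.
Insert 757: h=9, slot 9 empty -> index 9.
Table: [—, 596, 529, 801, —, 906, 665, —, —, 757, 214, —, —, —, 184, —, —]

3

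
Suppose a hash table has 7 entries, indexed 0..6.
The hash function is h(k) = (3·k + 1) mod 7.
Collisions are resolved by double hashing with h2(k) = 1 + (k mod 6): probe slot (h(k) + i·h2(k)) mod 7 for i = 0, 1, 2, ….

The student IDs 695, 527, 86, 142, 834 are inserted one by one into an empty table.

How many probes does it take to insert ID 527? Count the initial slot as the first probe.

2

Insert 695: h=0, slot 0 empty => index 0.
Insert 527: h=0, h2=6, slot 0 occupied => index 6.
Insert 86: h=0, h2=3, slot 0 occupied => index 3.
Insert 142: h=0, h2=5, slot 0 occupied => index 5.
Insert 834: h=4, slot 4 empty => index 4.
Table: [695, —, —, 86, 834, 142, 527]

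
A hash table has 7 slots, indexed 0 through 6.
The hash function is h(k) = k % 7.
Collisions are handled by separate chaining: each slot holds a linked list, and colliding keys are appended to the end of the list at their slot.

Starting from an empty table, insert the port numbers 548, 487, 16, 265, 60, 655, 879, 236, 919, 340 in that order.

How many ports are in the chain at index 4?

548 -> bucket 2
487 -> bucket 4
16 -> bucket 2 (collision)
265 -> bucket 6
60 -> bucket 4 (collision)
655 -> bucket 4 (collision)
879 -> bucket 4 (collision)
236 -> bucket 5
919 -> bucket 2 (collision)
340 -> bucket 4 (collision)
Final buckets:
0: —
1: —
2: 548 -> 16 -> 919
3: —
4: 487 -> 60 -> 655 -> 879 -> 340
5: 236
6: 265

5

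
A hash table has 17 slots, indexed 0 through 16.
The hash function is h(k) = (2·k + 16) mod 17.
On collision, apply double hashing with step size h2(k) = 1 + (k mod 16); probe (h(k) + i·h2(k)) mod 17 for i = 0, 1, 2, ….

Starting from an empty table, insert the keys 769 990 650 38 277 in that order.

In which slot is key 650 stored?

1

Insert 769: h=7, slot 7 empty -> index 7.
Insert 990: h=7, h2=15, slot 7 occupied -> index 5.
Insert 650: h=7, h2=11, slot 7 occupied -> index 1.
Insert 38: h=7, h2=7, slot 7 occupied -> index 14.
Insert 277: h=9, slot 9 empty -> index 9.
Table: [—, 650, —, —, —, 990, —, 769, —, 277, —, —, —, —, 38, —, —]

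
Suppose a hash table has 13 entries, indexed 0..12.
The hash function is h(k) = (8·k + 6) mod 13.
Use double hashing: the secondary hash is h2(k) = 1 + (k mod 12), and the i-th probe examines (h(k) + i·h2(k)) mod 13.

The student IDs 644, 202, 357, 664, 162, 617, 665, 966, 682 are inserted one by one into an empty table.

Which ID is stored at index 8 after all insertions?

202

Insert 644: h=10, slot 10 empty → index 10.
Insert 202: h=10, h2=11, slot 10 occupied → index 8.
Insert 357: h=2, slot 2 empty → index 2.
Insert 664: h=1, slot 1 empty → index 1.
Insert 162: h=2, h2=7, slot 2 occupied → index 9.
Insert 617: h=2, h2=6, slots 2,8,1 occupied → index 7.
Insert 665: h=9, h2=6, slots 9,2,8,1,7 occupied → index 0.
Insert 966: h=12, slot 12 empty → index 12.
Insert 682: h=2, h2=11, slots 2,0 occupied → index 11.
Table: [665, 664, 357, _, _, _, _, 617, 202, 162, 644, 682, 966]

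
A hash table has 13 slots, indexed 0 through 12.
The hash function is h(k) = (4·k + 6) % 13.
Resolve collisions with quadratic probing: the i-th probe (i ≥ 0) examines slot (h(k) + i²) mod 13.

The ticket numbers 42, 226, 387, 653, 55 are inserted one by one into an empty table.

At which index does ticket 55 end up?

Insert 42: h=5, slot 5 empty -> index 5.
Insert 226: h=0, slot 0 empty -> index 0.
Insert 387: h=7, slot 7 empty -> index 7.
Insert 653: h=5, slot 5 occupied -> index 6.
Insert 55: h=5, slots 5,6 occupied -> index 9.
Table: [226, ., ., ., ., 42, 653, 387, ., 55, ., ., .]

9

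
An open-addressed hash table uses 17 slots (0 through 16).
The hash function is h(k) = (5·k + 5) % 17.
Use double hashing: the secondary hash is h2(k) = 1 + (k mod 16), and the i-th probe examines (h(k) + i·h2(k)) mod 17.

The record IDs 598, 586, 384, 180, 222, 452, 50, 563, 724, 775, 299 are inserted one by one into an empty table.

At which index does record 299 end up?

16

598: h=3 -> slot 3
586: h=11 -> slot 11
384: h=4 -> slot 4
180: h=4, h2=5, probe 4,9 -> slot 9
222: h=10 -> slot 10
452: h=4, h2=5, probe 4,9,14 -> slot 14
50: h=0 -> slot 0
563: h=15 -> slot 15
724: h=4, h2=5, probe 4,9,14,2 -> slot 2
775: h=4, h2=8, probe 4,12 -> slot 12
299: h=4, h2=12, probe 4,16 -> slot 16
Table: [50, —, 724, 598, 384, —, —, —, —, 180, 222, 586, 775, —, 452, 563, 299]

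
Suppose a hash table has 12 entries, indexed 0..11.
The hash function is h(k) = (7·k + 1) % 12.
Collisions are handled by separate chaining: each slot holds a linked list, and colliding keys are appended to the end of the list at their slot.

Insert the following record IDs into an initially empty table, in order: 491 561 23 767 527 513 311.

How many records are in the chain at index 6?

Insert 491: h=6, bucket 6 empty → new chain.
Insert 561: h=4, bucket 4 empty → new chain.
Insert 23: h=6, bucket 6 nonempty → append to chain.
Insert 767: h=6, bucket 6 nonempty → append to chain.
Insert 527: h=6, bucket 6 nonempty → append to chain.
Insert 513: h=4, bucket 4 nonempty → append to chain.
Insert 311: h=6, bucket 6 nonempty → append to chain.
Final buckets:
0: -
1: -
2: -
3: -
4: 561 -> 513
5: -
6: 491 -> 23 -> 767 -> 527 -> 311
7: -
8: -
9: -
10: -
11: -

5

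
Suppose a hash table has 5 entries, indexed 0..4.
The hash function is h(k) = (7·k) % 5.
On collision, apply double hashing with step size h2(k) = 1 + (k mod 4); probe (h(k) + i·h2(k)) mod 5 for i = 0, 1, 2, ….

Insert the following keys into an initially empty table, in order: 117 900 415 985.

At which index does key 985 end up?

2

Insert 117: h=4, slot 4 empty => index 4.
Insert 900: h=0, slot 0 empty => index 0.
Insert 415: h=0, h2=4, slots 0,4 occupied => index 3.
Insert 985: h=0, h2=2, slot 0 occupied => index 2.
Table: [900, -, 985, 415, 117]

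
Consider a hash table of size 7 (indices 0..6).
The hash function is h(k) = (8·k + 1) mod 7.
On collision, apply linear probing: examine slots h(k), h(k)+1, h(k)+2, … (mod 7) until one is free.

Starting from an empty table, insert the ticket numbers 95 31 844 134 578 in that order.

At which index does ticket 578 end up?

0

95 hashes to 5; slot 5 is free => place at 5.
31 hashes to 4; slot 4 is free => place at 4.
844 hashes to 5; 5 taken => place at 6.
134 hashes to 2; slot 2 is free => place at 2.
578 hashes to 5; 5,6 taken => place at 0.
Table: [578, ∅, 134, ∅, 31, 95, 844]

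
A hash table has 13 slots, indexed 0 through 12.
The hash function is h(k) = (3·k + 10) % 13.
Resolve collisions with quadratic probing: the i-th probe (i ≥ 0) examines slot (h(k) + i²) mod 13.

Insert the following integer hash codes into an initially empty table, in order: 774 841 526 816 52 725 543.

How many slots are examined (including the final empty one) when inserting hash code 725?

Insert 774: h=5, slot 5 empty => index 5.
Insert 841: h=11, slot 11 empty => index 11.
Insert 526: h=2, slot 2 empty => index 2.
Insert 816: h=1, slot 1 empty => index 1.
Insert 52: h=10, slot 10 empty => index 10.
Insert 725: h=1, slots 1,2,5,10 occupied => index 4.
Insert 543: h=1, slots 1,2,5,10,4 occupied => index 0.
Table: [543, 816, 526, _, 725, 774, _, _, _, _, 52, 841, _]

5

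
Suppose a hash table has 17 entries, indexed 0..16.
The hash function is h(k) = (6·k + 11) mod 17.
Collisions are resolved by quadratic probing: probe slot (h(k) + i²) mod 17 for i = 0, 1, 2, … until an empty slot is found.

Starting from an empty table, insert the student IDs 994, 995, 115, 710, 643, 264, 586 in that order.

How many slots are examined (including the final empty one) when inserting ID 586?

Insert 994: h=8, slot 8 empty -> index 8.
Insert 995: h=14, slot 14 empty -> index 14.
Insert 115: h=4, slot 4 empty -> index 4.
Insert 710: h=4, slot 4 occupied -> index 5.
Insert 643: h=10, slot 10 empty -> index 10.
Insert 264: h=14, slot 14 occupied -> index 15.
Insert 586: h=8, slot 8 occupied -> index 9.
Table: [., ., ., ., 115, 710, ., ., 994, 586, 643, ., ., ., 995, 264, .]

2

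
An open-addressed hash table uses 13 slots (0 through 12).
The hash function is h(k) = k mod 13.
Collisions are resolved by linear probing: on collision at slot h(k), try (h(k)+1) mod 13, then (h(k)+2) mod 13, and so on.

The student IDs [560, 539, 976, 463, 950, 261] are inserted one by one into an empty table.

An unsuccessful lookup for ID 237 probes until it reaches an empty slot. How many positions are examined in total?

3

560: h=1 -> slot 1
539: h=6 -> slot 6
976: h=1, probe 1,2 -> slot 2
463: h=8 -> slot 8
950: h=1, probe 1,2,3 -> slot 3
261: h=1, probe 1,2,3,4 -> slot 4
Table: [., 560, 976, 950, 261, ., 539, ., 463, ., ., ., .]
Lookup 237: h=3, probe 3,4,5 → slot 5 empty, not found.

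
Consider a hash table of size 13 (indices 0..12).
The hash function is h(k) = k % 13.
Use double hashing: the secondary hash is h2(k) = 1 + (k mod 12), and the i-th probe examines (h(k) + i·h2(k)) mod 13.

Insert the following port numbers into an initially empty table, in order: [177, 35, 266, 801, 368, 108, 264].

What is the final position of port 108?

7

177: h=8 -> slot 8
35: h=9 -> slot 9
266: h=6 -> slot 6
801: h=8, h2=10, probe 8,5 -> slot 5
368: h=4 -> slot 4
108: h=4, h2=1, probe 4,5,6,7 -> slot 7
264: h=4, h2=1, probe 4,5,6,7,8,9,10 -> slot 10
Table: [-, -, -, -, 368, 801, 266, 108, 177, 35, 264, -, -]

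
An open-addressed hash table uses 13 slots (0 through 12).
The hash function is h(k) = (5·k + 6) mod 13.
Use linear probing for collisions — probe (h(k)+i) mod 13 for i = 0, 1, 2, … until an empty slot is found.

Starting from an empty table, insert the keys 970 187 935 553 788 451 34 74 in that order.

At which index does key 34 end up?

970: h=7 -> slot 7
187: h=5 -> slot 5
935: h=1 -> slot 1
553: h=2 -> slot 2
788: h=7, probe 7,8 -> slot 8
451: h=12 -> slot 12
34: h=7, probe 7,8,9 -> slot 9
74: h=12, probe 12,0 -> slot 0
Table: [74, 935, 553, —, —, 187, —, 970, 788, 34, —, —, 451]

9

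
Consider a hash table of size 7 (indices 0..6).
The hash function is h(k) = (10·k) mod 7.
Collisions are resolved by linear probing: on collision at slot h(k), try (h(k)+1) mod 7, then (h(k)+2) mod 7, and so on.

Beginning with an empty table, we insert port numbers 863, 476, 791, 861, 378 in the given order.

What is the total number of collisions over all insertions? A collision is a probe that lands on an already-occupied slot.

863 hashes to 6; slot 6 is free → place at 6.
476 hashes to 0; slot 0 is free → place at 0.
791 hashes to 0; 0 taken → place at 1.
861 hashes to 0; 0,1 taken → place at 2.
378 hashes to 0; 0,1,2 taken → place at 3.
Table: [476, 791, 861, 378, ., ., 863]

6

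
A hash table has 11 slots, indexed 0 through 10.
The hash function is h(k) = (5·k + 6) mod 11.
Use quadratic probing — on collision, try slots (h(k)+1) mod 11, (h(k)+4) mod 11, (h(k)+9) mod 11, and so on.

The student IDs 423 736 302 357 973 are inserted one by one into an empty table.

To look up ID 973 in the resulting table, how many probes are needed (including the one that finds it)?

Insert 423: h=9, slot 9 empty => index 9.
Insert 736: h=1, slot 1 empty => index 1.
Insert 302: h=9, slot 9 occupied => index 10.
Insert 357: h=9, slots 9,10 occupied => index 2.
Insert 973: h=9, slots 9,10,2 occupied => index 7.
Table: [∅, 736, 357, ∅, ∅, ∅, ∅, 973, ∅, 423, 302]
Lookup 973: h=9, probe 9,10,2,7 → found at 7.

4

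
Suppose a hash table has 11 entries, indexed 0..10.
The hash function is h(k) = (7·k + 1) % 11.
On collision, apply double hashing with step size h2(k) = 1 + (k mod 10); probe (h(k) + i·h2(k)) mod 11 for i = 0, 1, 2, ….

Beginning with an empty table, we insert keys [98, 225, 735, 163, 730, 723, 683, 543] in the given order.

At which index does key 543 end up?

98 hashes to 5; slot 5 is free -> place at 5.
225 hashes to 3; slot 3 is free -> place at 3.
735 hashes to 9; slot 9 is free -> place at 9.
163 hashes to 9, h2=4; 9 taken -> place at 2.
730 hashes to 7; slot 7 is free -> place at 7.
723 hashes to 2, h2=4; 2 taken -> place at 6.
683 hashes to 8; slot 8 is free -> place at 8.
543 hashes to 7, h2=4; 7 taken -> place at 0.
Table: [543, ., 163, 225, ., 98, 723, 730, 683, 735, .]

0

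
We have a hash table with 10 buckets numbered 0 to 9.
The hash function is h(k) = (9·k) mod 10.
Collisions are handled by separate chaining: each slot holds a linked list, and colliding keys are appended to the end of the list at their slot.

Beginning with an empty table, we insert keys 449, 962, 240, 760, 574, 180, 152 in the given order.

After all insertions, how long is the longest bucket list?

3

449 → bucket 1
962 → bucket 8
240 → bucket 0
760 → bucket 0 (collision)
574 → bucket 6
180 → bucket 0 (collision)
152 → bucket 8 (collision)
Final buckets:
0: 240 -> 760 -> 180
1: 449
2: _
3: _
4: _
5: _
6: 574
7: _
8: 962 -> 152
9: _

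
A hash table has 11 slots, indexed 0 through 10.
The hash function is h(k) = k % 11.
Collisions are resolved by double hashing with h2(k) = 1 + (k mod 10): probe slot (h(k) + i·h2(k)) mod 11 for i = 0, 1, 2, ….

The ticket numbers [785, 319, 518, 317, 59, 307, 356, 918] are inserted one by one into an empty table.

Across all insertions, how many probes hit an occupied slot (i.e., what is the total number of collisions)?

785 hashes to 4; slot 4 is free -> place at 4.
319 hashes to 0; slot 0 is free -> place at 0.
518 hashes to 1; slot 1 is free -> place at 1.
317 hashes to 9; slot 9 is free -> place at 9.
59 hashes to 4, h2=10; 4 taken -> place at 3.
307 hashes to 10; slot 10 is free -> place at 10.
356 hashes to 4, h2=7; 4,0 taken -> place at 7.
918 hashes to 5; slot 5 is free -> place at 5.
Table: [319, 518, ., 59, 785, 918, ., 356, ., 317, 307]

3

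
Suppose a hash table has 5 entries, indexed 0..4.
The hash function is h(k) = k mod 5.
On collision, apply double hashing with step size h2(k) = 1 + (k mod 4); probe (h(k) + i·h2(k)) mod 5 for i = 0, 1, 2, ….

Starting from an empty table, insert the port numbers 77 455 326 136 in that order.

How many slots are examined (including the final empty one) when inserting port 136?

3

77: h=2 => slot 2
455: h=0 => slot 0
326: h=1 => slot 1
136: h=1, h2=1, probe 1,2,3 => slot 3
Table: [455, 326, 77, 136, -]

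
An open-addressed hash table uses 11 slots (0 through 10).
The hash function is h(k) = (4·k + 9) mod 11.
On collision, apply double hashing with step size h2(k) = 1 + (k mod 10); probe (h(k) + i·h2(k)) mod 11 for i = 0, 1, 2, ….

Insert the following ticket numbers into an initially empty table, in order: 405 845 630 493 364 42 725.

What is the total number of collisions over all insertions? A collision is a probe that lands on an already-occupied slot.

4

405: h=1 => slot 1
845: h=1, h2=6, probe 1,7 => slot 7
630: h=10 => slot 10
493: h=1, h2=4, probe 1,5 => slot 5
364: h=2 => slot 2
42: h=1, h2=3, probe 1,4 => slot 4
725: h=5, h2=6, probe 5,0 => slot 0
Table: [725, 405, 364, _, 42, 493, _, 845, _, _, 630]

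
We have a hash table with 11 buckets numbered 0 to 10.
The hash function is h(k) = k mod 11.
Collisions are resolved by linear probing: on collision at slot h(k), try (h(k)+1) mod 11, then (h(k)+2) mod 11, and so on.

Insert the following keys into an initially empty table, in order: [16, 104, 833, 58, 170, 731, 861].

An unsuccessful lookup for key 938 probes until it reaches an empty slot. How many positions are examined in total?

8

Insert 16: h=5, slot 5 empty => index 5.
Insert 104: h=5, slot 5 occupied => index 6.
Insert 833: h=8, slot 8 empty => index 8.
Insert 58: h=3, slot 3 empty => index 3.
Insert 170: h=5, slots 5,6 occupied => index 7.
Insert 731: h=5, slots 5,6,7,8 occupied => index 9.
Insert 861: h=3, slot 3 occupied => index 4.
Table: [_, _, _, 58, 861, 16, 104, 170, 833, 731, _]
Lookup 938: h=3, probe 3,4,5,6,7,8,9,10 → slot 10 empty, not found.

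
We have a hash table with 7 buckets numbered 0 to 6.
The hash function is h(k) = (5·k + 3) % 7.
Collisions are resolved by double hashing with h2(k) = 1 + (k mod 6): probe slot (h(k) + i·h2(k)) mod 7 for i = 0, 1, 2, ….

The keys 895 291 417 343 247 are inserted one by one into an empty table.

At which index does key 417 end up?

6

895: h=5 => slot 5
291: h=2 => slot 2
417: h=2, h2=4, probe 2,6 => slot 6
343: h=3 => slot 3
247: h=6, h2=2, probe 6,1 => slot 1
Table: [∅, 247, 291, 343, ∅, 895, 417]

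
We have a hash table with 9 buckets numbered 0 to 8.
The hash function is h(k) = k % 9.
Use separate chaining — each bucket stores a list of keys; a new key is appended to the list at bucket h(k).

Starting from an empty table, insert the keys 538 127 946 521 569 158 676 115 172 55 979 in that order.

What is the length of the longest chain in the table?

5

Insert 538: h=7, bucket 7 empty -> new chain.
Insert 127: h=1, bucket 1 empty -> new chain.
Insert 946: h=1, bucket 1 nonempty -> append to chain.
Insert 521: h=8, bucket 8 empty -> new chain.
Insert 569: h=2, bucket 2 empty -> new chain.
Insert 158: h=5, bucket 5 empty -> new chain.
Insert 676: h=1, bucket 1 nonempty -> append to chain.
Insert 115: h=7, bucket 7 nonempty -> append to chain.
Insert 172: h=1, bucket 1 nonempty -> append to chain.
Insert 55: h=1, bucket 1 nonempty -> append to chain.
Insert 979: h=7, bucket 7 nonempty -> append to chain.
Final buckets:
0: .
1: 127 -> 946 -> 676 -> 172 -> 55
2: 569
3: .
4: .
5: 158
6: .
7: 538 -> 115 -> 979
8: 521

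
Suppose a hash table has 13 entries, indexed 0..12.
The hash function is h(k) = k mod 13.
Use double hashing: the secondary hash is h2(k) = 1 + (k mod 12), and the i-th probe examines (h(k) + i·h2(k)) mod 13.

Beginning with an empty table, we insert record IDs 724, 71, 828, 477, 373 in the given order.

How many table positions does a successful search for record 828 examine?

724: h=9 -> slot 9
71: h=6 -> slot 6
828: h=9, h2=1, probe 9,10 -> slot 10
477: h=9, h2=10, probe 9,6,3 -> slot 3
373: h=9, h2=2, probe 9,11 -> slot 11
Table: [_, _, _, 477, _, _, 71, _, _, 724, 828, 373, _]
Lookup 828: h=9, h2=1, probe 9,10 → found at 10.

2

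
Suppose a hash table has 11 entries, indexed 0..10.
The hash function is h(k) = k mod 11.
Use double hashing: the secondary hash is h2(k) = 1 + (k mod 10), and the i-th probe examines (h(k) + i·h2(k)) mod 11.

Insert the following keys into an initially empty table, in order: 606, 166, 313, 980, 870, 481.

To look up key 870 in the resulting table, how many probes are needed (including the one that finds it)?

3

606: h=1 → slot 1
166: h=1, h2=7, probe 1,8 → slot 8
313: h=5 → slot 5
980: h=1, h2=1, probe 1,2 → slot 2
870: h=1, h2=1, probe 1,2,3 → slot 3
481: h=8, h2=2, probe 8,10 → slot 10
Table: [∅, 606, 980, 870, ∅, 313, ∅, ∅, 166, ∅, 481]
Lookup 870: h=1, h2=1, probe 1,2,3 → found at 3.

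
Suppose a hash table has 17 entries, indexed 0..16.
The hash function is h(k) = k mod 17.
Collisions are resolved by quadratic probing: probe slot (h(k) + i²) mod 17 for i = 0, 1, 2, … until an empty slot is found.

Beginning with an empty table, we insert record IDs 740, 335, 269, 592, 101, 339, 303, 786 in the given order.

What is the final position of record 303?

1

Insert 740: h=9, slot 9 empty -> index 9.
Insert 335: h=12, slot 12 empty -> index 12.
Insert 269: h=14, slot 14 empty -> index 14.
Insert 592: h=14, slot 14 occupied -> index 15.
Insert 101: h=16, slot 16 empty -> index 16.
Insert 339: h=16, slot 16 occupied -> index 0.
Insert 303: h=14, slots 14,15 occupied -> index 1.
Insert 786: h=4, slot 4 empty -> index 4.
Table: [339, 303, -, -, 786, -, -, -, -, 740, -, -, 335, -, 269, 592, 101]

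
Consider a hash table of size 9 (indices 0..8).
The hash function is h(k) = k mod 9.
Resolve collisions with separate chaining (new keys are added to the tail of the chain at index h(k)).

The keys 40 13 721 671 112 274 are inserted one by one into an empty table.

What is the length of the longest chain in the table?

40 → bucket 4
13 → bucket 4 (collision)
721 → bucket 1
671 → bucket 5
112 → bucket 4 (collision)
274 → bucket 4 (collision)
Final buckets:
0: _
1: 721
2: _
3: _
4: 40 -> 13 -> 112 -> 274
5: 671
6: _
7: _
8: _

4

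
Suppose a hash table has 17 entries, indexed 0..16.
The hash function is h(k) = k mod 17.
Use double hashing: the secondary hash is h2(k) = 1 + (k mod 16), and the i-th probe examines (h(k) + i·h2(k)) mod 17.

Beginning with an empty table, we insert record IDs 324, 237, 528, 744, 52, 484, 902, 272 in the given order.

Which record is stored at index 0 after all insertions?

272

324 hashes to 1; slot 1 is free => place at 1.
237 hashes to 16; slot 16 is free => place at 16.
528 hashes to 1, h2=1; 1 taken => place at 2.
744 hashes to 13; slot 13 is free => place at 13.
52 hashes to 1, h2=5; 1 taken => place at 6.
484 hashes to 8; slot 8 is free => place at 8.
902 hashes to 1, h2=7; 1,8 taken => place at 15.
272 hashes to 0; slot 0 is free => place at 0.
Table: [272, 324, 528, ., ., ., 52, ., 484, ., ., ., ., 744, ., 902, 237]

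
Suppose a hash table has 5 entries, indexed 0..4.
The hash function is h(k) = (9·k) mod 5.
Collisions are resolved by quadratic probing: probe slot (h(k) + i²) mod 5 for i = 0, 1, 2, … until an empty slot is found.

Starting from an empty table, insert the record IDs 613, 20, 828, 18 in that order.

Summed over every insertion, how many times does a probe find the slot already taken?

3

Insert 613: h=2, slot 2 empty → index 2.
Insert 20: h=0, slot 0 empty → index 0.
Insert 828: h=2, slot 2 occupied → index 3.
Insert 18: h=2, slots 2,3 occupied → index 1.
Table: [20, 18, 613, 828, ∅]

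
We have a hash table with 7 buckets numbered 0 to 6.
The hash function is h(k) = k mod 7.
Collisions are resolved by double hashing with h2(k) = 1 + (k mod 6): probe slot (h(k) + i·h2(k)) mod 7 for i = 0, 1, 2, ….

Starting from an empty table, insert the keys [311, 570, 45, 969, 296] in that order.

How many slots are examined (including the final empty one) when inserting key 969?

4

311 hashes to 3; slot 3 is free -> place at 3.
570 hashes to 3, h2=1; 3 taken -> place at 4.
45 hashes to 3, h2=4; 3 taken -> place at 0.
969 hashes to 3, h2=4; 3,0,4 taken -> place at 1.
296 hashes to 2; slot 2 is free -> place at 2.
Table: [45, 969, 296, 311, 570, —, —]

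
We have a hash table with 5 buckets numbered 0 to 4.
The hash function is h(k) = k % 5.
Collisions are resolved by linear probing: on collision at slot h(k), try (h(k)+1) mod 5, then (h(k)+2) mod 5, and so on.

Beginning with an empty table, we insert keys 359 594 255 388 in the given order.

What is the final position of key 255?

Insert 359: h=4, slot 4 empty → index 4.
Insert 594: h=4, slot 4 occupied → index 0.
Insert 255: h=0, slot 0 occupied → index 1.
Insert 388: h=3, slot 3 empty → index 3.
Table: [594, 255, ., 388, 359]

1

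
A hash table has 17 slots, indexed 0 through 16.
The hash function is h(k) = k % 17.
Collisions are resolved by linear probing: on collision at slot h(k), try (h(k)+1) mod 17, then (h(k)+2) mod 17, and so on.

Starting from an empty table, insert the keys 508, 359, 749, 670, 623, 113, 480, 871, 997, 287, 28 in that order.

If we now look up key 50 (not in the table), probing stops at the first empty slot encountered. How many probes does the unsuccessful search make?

2

Insert 508: h=15, slot 15 empty → index 15.
Insert 359: h=2, slot 2 empty → index 2.
Insert 749: h=1, slot 1 empty → index 1.
Insert 670: h=7, slot 7 empty → index 7.
Insert 623: h=11, slot 11 empty → index 11.
Insert 113: h=11, slot 11 occupied → index 12.
Insert 480: h=4, slot 4 empty → index 4.
Insert 871: h=4, slot 4 occupied → index 5.
Insert 997: h=11, slots 11,12 occupied → index 13.
Insert 287: h=15, slot 15 occupied → index 16.
Insert 28: h=11, slots 11,12,13 occupied → index 14.
Table: [_, 749, 359, _, 480, 871, _, 670, _, _, _, 623, 113, 997, 28, 508, 287]
Lookup 50: h=16, probe 16,0 → slot 0 empty, not found.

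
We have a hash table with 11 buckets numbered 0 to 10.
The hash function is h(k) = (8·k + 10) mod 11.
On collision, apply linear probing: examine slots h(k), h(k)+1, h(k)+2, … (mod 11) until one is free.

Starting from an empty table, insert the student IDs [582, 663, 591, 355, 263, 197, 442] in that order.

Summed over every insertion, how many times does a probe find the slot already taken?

Insert 582: h=2, slot 2 empty -> index 2.
Insert 663: h=1, slot 1 empty -> index 1.
Insert 591: h=8, slot 8 empty -> index 8.
Insert 355: h=1, slots 1,2 occupied -> index 3.
Insert 263: h=2, slots 2,3 occupied -> index 4.
Insert 197: h=2, slots 2,3,4 occupied -> index 5.
Insert 442: h=4, slots 4,5 occupied -> index 6.
Table: [_, 663, 582, 355, 263, 197, 442, _, 591, _, _]

9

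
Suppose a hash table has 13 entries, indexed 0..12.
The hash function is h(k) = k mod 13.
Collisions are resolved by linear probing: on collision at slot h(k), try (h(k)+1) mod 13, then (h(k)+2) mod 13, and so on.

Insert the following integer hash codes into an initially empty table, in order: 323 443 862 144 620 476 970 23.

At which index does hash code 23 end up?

12

323 hashes to 11; slot 11 is free → place at 11.
443 hashes to 1; slot 1 is free → place at 1.
862 hashes to 4; slot 4 is free → place at 4.
144 hashes to 1; 1 taken → place at 2.
620 hashes to 9; slot 9 is free → place at 9.
476 hashes to 8; slot 8 is free → place at 8.
970 hashes to 8; 8,9 taken → place at 10.
23 hashes to 10; 10,11 taken → place at 12.
Table: [_, 443, 144, _, 862, _, _, _, 476, 620, 970, 323, 23]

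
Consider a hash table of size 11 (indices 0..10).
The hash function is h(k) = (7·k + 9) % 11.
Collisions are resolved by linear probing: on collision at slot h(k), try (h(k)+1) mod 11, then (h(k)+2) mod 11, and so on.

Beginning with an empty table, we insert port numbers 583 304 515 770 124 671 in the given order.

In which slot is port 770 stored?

10

583 hashes to 9; slot 9 is free -> place at 9.
304 hashes to 3; slot 3 is free -> place at 3.
515 hashes to 6; slot 6 is free -> place at 6.
770 hashes to 9; 9 taken -> place at 10.
124 hashes to 8; slot 8 is free -> place at 8.
671 hashes to 9; 9,10 taken -> place at 0.
Table: [671, _, _, 304, _, _, 515, _, 124, 583, 770]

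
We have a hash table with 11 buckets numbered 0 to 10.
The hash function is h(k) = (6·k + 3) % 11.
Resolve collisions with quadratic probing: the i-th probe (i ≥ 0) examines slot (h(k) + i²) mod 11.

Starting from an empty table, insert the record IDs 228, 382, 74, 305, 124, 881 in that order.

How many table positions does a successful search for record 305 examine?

4

228 hashes to 7; slot 7 is free => place at 7.
382 hashes to 7; 7 taken => place at 8.
74 hashes to 7; 7,8 taken => place at 0.
305 hashes to 7; 7,8,0 taken => place at 5.
124 hashes to 10; slot 10 is free => place at 10.
881 hashes to 9; slot 9 is free => place at 9.
Table: [74, ., ., ., ., 305, ., 228, 382, 881, 124]
Lookup 305: h=7, probe 7,8,0,5 → found at 5.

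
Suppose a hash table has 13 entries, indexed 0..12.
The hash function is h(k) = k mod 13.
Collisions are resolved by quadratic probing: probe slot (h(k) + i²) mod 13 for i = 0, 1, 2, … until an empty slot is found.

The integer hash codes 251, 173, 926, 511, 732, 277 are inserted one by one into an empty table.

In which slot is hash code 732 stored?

Insert 251: h=4, slot 4 empty => index 4.
Insert 173: h=4, slot 4 occupied => index 5.
Insert 926: h=3, slot 3 empty => index 3.
Insert 511: h=4, slots 4,5 occupied => index 8.
Insert 732: h=4, slots 4,5,8 occupied => index 0.
Insert 277: h=4, slots 4,5,8,0 occupied => index 7.
Table: [732, ∅, ∅, 926, 251, 173, ∅, 277, 511, ∅, ∅, ∅, ∅]

0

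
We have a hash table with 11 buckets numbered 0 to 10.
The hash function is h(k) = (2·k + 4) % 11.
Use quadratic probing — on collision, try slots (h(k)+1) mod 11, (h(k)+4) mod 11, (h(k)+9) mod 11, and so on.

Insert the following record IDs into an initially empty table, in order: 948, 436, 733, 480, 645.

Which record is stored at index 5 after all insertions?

480

Insert 948: h=8, slot 8 empty -> index 8.
Insert 436: h=7, slot 7 empty -> index 7.
Insert 733: h=7, slots 7,8 occupied -> index 0.
Insert 480: h=7, slots 7,8,0 occupied -> index 5.
Insert 645: h=7, slots 7,8,0,5 occupied -> index 1.
Table: [733, 645, -, -, -, 480, -, 436, 948, -, -]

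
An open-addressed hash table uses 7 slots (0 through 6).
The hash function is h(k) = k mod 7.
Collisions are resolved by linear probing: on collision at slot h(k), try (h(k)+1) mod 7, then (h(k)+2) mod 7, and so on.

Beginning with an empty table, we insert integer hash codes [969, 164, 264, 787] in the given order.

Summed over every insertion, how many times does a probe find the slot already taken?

4

Insert 969: h=3, slot 3 empty → index 3.
Insert 164: h=3, slot 3 occupied → index 4.
Insert 264: h=5, slot 5 empty → index 5.
Insert 787: h=3, slots 3,4,5 occupied → index 6.
Table: [-, -, -, 969, 164, 264, 787]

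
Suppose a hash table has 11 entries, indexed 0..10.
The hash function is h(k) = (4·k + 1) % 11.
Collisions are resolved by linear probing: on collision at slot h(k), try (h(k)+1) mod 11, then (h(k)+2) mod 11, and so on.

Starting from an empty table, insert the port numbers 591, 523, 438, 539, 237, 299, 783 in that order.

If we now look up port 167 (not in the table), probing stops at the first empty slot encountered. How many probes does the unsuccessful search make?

591 hashes to 0; slot 0 is free => place at 0.
523 hashes to 3; slot 3 is free => place at 3.
438 hashes to 4; slot 4 is free => place at 4.
539 hashes to 1; slot 1 is free => place at 1.
237 hashes to 3; 3,4 taken => place at 5.
299 hashes to 9; slot 9 is free => place at 9.
783 hashes to 9; 9 taken => place at 10.
Table: [591, 539, ∅, 523, 438, 237, ∅, ∅, ∅, 299, 783]
Lookup 167: h=9, probe 9,10,0,1,2 → slot 2 empty, not found.

5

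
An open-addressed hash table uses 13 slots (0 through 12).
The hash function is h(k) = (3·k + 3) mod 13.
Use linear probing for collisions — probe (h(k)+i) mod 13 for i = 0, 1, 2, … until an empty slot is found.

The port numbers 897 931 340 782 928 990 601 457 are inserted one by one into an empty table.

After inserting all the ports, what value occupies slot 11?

897: h=3 -> slot 3
931: h=1 -> slot 1
340: h=9 -> slot 9
782: h=9, probe 9,10 -> slot 10
928: h=5 -> slot 5
990: h=9, probe 9,10,11 -> slot 11
601: h=12 -> slot 12
457: h=9, probe 9,10,11,12,0 -> slot 0
Table: [457, 931, ., 897, ., 928, ., ., ., 340, 782, 990, 601]

990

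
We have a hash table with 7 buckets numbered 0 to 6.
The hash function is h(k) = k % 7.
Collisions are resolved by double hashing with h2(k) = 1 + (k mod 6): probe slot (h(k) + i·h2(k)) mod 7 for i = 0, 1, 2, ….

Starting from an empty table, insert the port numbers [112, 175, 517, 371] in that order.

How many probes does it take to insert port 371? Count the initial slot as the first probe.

3

Insert 112: h=0, slot 0 empty => index 0.
Insert 175: h=0, h2=2, slot 0 occupied => index 2.
Insert 517: h=6, slot 6 empty => index 6.
Insert 371: h=0, h2=6, slots 0,6 occupied => index 5.
Table: [112, —, 175, —, —, 371, 517]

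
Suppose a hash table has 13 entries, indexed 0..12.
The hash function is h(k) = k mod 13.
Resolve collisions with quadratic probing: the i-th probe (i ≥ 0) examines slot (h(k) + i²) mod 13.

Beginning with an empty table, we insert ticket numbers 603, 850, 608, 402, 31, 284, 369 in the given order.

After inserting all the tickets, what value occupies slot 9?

603: h=5 -> slot 5
850: h=5, probe 5,6 -> slot 6
608: h=10 -> slot 10
402: h=12 -> slot 12
31: h=5, probe 5,6,9 -> slot 9
284: h=11 -> slot 11
369: h=5, probe 5,6,9,1 -> slot 1
Table: [., 369, ., ., ., 603, 850, ., ., 31, 608, 284, 402]

31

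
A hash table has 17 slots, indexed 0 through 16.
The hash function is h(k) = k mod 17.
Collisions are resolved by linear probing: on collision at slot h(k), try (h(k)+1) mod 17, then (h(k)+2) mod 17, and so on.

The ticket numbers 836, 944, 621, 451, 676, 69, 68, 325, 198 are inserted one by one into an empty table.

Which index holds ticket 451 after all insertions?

836 hashes to 3; slot 3 is free => place at 3.
944 hashes to 9; slot 9 is free => place at 9.
621 hashes to 9; 9 taken => place at 10.
451 hashes to 9; 9,10 taken => place at 11.
676 hashes to 13; slot 13 is free => place at 13.
69 hashes to 1; slot 1 is free => place at 1.
68 hashes to 0; slot 0 is free => place at 0.
325 hashes to 2; slot 2 is free => place at 2.
198 hashes to 11; 11 taken => place at 12.
Table: [68, 69, 325, 836, _, _, _, _, _, 944, 621, 451, 198, 676, _, _, _]

11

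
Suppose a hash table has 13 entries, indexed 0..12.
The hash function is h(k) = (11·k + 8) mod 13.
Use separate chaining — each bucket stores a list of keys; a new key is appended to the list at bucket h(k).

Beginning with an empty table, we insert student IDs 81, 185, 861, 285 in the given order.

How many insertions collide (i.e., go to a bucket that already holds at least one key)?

2

81 -> bucket 2
185 -> bucket 2 (collision)
861 -> bucket 2 (collision)
285 -> bucket 10
Final buckets:
0: -
1: -
2: 81 -> 185 -> 861
3: -
4: -
5: -
6: -
7: -
8: -
9: -
10: 285
11: -
12: -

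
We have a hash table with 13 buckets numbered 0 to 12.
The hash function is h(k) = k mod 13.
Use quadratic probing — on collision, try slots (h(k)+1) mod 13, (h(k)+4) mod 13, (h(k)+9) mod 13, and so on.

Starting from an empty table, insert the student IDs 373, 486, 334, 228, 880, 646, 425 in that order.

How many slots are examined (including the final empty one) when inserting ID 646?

Insert 373: h=9, slot 9 empty -> index 9.
Insert 486: h=5, slot 5 empty -> index 5.
Insert 334: h=9, slot 9 occupied -> index 10.
Insert 228: h=7, slot 7 empty -> index 7.
Insert 880: h=9, slots 9,10 occupied -> index 0.
Insert 646: h=9, slots 9,10,0,5 occupied -> index 12.
Insert 425: h=9, slots 9,10,0,5,12 occupied -> index 8.
Table: [880, ., ., ., ., 486, ., 228, 425, 373, 334, ., 646]

5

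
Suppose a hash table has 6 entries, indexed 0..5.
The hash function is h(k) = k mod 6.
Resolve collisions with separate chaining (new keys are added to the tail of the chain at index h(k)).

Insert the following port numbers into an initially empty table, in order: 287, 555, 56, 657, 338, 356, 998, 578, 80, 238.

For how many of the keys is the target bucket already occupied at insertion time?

287 → bucket 5
555 → bucket 3
56 → bucket 2
657 → bucket 3 (collision)
338 → bucket 2 (collision)
356 → bucket 2 (collision)
998 → bucket 2 (collision)
578 → bucket 2 (collision)
80 → bucket 2 (collision)
238 → bucket 4
Final buckets:
0: ∅
1: ∅
2: 56 -> 338 -> 356 -> 998 -> 578 -> 80
3: 555 -> 657
4: 238
5: 287

6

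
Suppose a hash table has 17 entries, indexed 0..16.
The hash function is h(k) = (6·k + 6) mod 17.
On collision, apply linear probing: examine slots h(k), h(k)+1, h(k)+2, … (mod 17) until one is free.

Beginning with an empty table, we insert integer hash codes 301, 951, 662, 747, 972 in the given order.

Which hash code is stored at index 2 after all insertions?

747

301: h=10 -> slot 10
951: h=0 -> slot 0
662: h=0, probe 0,1 -> slot 1
747: h=0, probe 0,1,2 -> slot 2
972: h=7 -> slot 7
Table: [951, 662, 747, —, —, —, —, 972, —, —, 301, —, —, —, —, —, —]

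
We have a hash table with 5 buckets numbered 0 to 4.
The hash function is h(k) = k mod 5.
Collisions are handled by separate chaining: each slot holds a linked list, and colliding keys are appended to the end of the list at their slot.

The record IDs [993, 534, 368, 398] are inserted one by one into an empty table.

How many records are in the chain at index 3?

3

993 -> bucket 3
534 -> bucket 4
368 -> bucket 3 (collision)
398 -> bucket 3 (collision)
Final buckets:
0: -
1: -
2: -
3: 993 -> 368 -> 398
4: 534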